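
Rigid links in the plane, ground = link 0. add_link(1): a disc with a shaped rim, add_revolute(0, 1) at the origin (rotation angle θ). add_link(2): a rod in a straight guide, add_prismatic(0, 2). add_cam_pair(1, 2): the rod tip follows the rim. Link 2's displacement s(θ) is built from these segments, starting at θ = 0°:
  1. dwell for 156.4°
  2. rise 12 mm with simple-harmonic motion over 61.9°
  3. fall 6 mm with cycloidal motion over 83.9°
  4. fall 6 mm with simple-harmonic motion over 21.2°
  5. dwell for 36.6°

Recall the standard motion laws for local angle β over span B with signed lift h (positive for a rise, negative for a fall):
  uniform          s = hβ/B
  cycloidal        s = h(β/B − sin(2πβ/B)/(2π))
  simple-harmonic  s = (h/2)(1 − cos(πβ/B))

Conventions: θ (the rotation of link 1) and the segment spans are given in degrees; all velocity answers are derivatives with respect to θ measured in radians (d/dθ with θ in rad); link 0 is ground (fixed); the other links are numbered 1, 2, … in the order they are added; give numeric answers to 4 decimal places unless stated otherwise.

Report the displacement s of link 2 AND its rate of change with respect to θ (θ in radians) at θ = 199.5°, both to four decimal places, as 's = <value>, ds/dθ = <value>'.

segment 1 (0° to 156.4°, dwell): s unchanged at 0.0000
θ = 199.5° falls in segment 2 (156.4° to 218.3°, simple-harmonic, h = 12): β = 199.5 − 156.4 = 43.1°, B = 61.9°; Δs = 12/2·(1 − cos(π·0.6963)) = 9.4698; s = 0.0000 + 9.4698 = 9.4698
velocity in seg [156.4°–218.3°] (simple-harmonic), θ in radians: β = 43.1° = 0.7522 rad, B = 61.9° = 1.0804 rad; ds/dθ = (πh/(2B)) sin(πβ/B) = (π·12/(2·1.0804)) sin(π·0.6963) = 14.234069 mm/rad

s = 9.4698, ds/dθ = 14.2341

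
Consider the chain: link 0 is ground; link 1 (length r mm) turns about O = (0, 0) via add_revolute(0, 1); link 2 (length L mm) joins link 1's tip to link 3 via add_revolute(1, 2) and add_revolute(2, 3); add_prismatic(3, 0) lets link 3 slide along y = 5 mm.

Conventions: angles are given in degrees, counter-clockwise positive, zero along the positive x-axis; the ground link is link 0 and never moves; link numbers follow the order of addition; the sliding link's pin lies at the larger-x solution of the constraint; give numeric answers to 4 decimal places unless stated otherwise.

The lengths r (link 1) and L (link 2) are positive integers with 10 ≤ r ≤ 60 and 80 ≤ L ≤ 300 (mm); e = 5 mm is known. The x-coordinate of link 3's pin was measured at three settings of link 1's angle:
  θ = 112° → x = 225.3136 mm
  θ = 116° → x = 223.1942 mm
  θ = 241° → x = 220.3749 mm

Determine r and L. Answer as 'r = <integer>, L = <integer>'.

constraint per measurement: (x − r cos θ)² + (r sin θ − e)² = L²
subtracting the θ₁ and θ₂ equations cancels the r² and L² terms:
r = (x₁² − x₂²) / (2[(x₁cos θ₁ + e sin θ₁) − (x₂cos θ₂ + e sin θ₂)]) = 34.9991 → r = 35
L² = (x₁ − r cos θ₁)² + (r sin θ₁ − e)² = 57599.9812 → L = 240.0000 → L = 240
check at θ₃=241°: x = 220.3749 (printed 220.3749) ✓

r = 35, L = 240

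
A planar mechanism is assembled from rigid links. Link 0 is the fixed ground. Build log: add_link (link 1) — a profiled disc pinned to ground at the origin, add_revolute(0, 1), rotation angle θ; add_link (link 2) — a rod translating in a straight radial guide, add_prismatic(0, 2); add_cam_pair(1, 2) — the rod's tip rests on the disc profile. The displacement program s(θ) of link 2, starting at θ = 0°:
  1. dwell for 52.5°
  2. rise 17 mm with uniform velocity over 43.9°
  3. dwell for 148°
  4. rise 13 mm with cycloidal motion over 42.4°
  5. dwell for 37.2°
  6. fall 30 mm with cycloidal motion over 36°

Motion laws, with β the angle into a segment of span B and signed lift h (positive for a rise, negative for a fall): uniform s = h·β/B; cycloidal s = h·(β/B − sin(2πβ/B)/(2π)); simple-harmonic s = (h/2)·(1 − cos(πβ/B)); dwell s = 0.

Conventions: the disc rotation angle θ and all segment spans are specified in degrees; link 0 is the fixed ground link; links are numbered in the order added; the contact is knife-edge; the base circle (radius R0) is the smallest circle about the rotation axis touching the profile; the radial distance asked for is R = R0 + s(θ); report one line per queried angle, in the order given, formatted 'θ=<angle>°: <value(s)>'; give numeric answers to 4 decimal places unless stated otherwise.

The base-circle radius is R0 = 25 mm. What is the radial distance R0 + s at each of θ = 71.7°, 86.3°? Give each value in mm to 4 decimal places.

seg 1 [0°–52.5°] dwell: s stays 0.0000
seg 2 [52.5°–96.4°] uniform, h=17: θ=71.7° here. β=19.2, B=43.9. 17·19.2/43.9 = 7.4351 → s = 7.4351
seg 2 [52.5°–96.4°] uniform, h=17: θ=86.3° here. β=33.8, B=43.9. 17·33.8/43.9 = 13.0888 → s = 13.0888
θ=71.7°: R = R0 + s = 25 + 7.4351 = 32.4351
θ=86.3°: R = R0 + s = 25 + 13.0888 = 38.0888

θ=71.7°: 32.4351
θ=86.3°: 38.0888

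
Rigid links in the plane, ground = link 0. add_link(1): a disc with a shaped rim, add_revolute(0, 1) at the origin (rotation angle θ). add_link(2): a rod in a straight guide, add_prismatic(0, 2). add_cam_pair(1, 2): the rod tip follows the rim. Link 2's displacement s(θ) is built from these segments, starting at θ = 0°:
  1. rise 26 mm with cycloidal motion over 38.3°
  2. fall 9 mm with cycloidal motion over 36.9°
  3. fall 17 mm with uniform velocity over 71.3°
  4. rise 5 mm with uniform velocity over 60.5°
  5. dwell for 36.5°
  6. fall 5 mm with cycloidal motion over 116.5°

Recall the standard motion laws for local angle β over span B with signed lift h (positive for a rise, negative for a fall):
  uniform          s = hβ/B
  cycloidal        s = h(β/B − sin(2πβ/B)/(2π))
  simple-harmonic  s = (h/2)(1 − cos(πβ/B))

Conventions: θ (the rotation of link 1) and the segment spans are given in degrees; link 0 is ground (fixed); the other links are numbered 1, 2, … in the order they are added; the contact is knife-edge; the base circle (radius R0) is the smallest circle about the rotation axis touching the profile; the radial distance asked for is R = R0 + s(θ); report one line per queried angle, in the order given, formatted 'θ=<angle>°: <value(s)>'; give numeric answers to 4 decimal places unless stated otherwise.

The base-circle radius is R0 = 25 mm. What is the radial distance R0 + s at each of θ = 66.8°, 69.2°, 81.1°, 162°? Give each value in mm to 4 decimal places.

segment 1 (0° to 38.3°, cycloidal, h = 26) is passed completely: s = 0.0000 + (26) = 26.0000
θ = 66.8° falls in segment 2 (38.3° to 75.2°, cycloidal, h = -9): β = 66.8 − 38.3 = 28.5°, B = 36.9°; Δs = -9·(0.7724 − sin(2π·0.7724)/(2π)) = -8.3695; s = 26.0000 − 8.3695 = 17.6305
θ = 69.2° falls in segment 2 (38.3° to 75.2°, cycloidal, h = -9): β = 69.2 − 38.3 = 30.9°, B = 36.9°; Δs = -9·(0.8374 − sin(2π·0.8374)/(2π)) = -8.7584; s = 26.0000 − 8.7584 = 17.2416
segment 2 (38.3° to 75.2°, cycloidal, h = -9) is passed completely: s = 26.0000 + (-9) = 17.0000
θ = 81.1° falls in segment 3 (75.2° to 146.5°, uniform, h = -17): β = 81.1 − 75.2 = 5.9°, B = 71.3°; Δs = -17·5.9/71.3 = -1.4067; s = 17.0000 − 1.4067 = 15.5933
segment 3 (75.2° to 146.5°, uniform, h = -17) is passed completely: s = 17.0000 + (-17) = 0.0000
θ = 162° falls in segment 4 (146.5° to 207°, uniform, h = 5): β = 162 − 146.5 = 15.5°, B = 60.5°; Δs = 5·15.5/60.5 = 1.2810; s = 0.0000 + 1.2810 = 1.2810
θ=66.8°: R = R0 + s = 25 + 17.6305 = 42.6305
θ=69.2°: R = R0 + s = 25 + 17.2416 = 42.2416
θ=81.1°: R = R0 + s = 25 + 15.5933 = 40.5933
θ=162°: R = R0 + s = 25 + 1.2810 = 26.2810

θ=66.8°: 42.6305
θ=69.2°: 42.2416
θ=81.1°: 40.5933
θ=162°: 26.2810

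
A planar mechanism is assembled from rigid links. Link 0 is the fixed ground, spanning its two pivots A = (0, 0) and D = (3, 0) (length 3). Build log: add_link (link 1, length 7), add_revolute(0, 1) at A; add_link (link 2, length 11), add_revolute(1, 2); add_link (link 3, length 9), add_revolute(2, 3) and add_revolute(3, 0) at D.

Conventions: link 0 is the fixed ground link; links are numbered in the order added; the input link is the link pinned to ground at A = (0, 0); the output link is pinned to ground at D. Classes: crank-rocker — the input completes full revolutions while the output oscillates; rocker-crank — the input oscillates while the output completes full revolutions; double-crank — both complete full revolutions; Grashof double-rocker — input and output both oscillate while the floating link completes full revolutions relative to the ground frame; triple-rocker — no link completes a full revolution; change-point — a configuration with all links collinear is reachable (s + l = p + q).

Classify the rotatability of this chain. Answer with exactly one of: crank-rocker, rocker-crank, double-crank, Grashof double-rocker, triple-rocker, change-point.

lengths: ground=3, input=7, coupler=11, output=9
sorted: s=3 (shortest), l=11 (longest), p+q=16
s + l = 14 vs p + q = 16
s + l < p + q (Grashof) with shortest = ground link → double-crank

double-crank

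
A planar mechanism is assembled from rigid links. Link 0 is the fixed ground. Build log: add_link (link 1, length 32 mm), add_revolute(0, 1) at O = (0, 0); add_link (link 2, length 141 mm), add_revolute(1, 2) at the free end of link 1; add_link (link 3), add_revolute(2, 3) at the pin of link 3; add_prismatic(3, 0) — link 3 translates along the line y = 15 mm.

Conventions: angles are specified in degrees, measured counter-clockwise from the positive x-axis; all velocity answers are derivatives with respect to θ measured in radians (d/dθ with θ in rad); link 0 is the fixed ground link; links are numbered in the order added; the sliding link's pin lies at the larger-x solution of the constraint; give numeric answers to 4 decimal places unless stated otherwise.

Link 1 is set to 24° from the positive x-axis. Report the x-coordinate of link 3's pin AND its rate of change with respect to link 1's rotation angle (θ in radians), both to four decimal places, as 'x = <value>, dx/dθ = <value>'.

geometry: r = 32 mm, L = 141 mm, e = 15 mm
crank pin P = (r cos θ, r sin θ) = (29.233455, 13.015573)
h = r sin θ − e = 13.015573 − 15 = -1.984427
x = r cos θ + √(L² − h²) = 29.233455 + 140.986035 = 170.219490
dx/dθ = −r sin θ − h·r cos θ/√(L² − h²) (θ in radians; h = -1.984427) = -12.604102

x = 170.2195, dx/dθ = -12.6041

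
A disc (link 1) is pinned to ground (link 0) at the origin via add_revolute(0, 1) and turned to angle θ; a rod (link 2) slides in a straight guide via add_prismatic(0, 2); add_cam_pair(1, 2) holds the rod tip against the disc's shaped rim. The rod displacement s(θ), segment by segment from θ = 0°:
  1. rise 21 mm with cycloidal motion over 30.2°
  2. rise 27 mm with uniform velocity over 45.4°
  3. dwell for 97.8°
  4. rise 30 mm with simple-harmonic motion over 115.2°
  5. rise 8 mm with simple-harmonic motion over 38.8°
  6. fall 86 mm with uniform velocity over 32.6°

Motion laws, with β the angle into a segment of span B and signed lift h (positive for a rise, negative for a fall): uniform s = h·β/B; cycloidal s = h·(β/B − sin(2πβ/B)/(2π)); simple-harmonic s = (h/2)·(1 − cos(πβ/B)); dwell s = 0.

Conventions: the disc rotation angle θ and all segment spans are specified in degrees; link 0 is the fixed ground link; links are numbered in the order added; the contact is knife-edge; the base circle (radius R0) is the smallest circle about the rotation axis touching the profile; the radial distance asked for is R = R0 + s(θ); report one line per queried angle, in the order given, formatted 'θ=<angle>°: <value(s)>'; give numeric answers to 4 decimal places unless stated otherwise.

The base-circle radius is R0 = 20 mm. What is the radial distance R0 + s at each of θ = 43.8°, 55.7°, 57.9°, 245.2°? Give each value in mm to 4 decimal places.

segment 1 (0° to 30.2°, cycloidal, h = 21) is passed completely: s = 0.0000 + (21) = 21.0000
θ = 43.8° falls in segment 2 (30.2° to 75.6°, uniform, h = 27): β = 43.8 − 30.2 = 13.6°, B = 45.4°; Δs = 27·13.6/45.4 = 8.0881; s = 21.0000 + 8.0881 = 29.0881
θ = 55.7° falls in segment 2 (30.2° to 75.6°, uniform, h = 27): β = 55.7 − 30.2 = 25.5°, B = 45.4°; Δs = 27·25.5/45.4 = 15.1652; s = 21.0000 + 15.1652 = 36.1652
θ = 57.9° falls in segment 2 (30.2° to 75.6°, uniform, h = 27): β = 57.9 − 30.2 = 27.7°, B = 45.4°; Δs = 27·27.7/45.4 = 16.4736; s = 21.0000 + 16.4736 = 37.4736
segment 2 (30.2° to 75.6°, uniform, h = 27) is passed completely: s = 21.0000 + (27) = 48.0000
segment 3 (75.6° to 173.4°, dwell): s unchanged at 48.0000
θ = 245.2° falls in segment 4 (173.4° to 288.6°, simple-harmonic, h = 30): β = 245.2 − 173.4 = 71.8°, B = 115.2°; Δs = 30/2·(1 − cos(π·0.6233)) = 20.6646; s = 48.0000 + 20.6646 = 68.6646
θ=43.8°: R = R0 + s = 20 + 29.0881 = 49.0881
θ=55.7°: R = R0 + s = 20 + 36.1652 = 56.1652
θ=57.9°: R = R0 + s = 20 + 37.4736 = 57.4736
θ=245.2°: R = R0 + s = 20 + 68.6646 = 88.6646

θ=43.8°: 49.0881
θ=55.7°: 56.1652
θ=57.9°: 57.4736
θ=245.2°: 88.6646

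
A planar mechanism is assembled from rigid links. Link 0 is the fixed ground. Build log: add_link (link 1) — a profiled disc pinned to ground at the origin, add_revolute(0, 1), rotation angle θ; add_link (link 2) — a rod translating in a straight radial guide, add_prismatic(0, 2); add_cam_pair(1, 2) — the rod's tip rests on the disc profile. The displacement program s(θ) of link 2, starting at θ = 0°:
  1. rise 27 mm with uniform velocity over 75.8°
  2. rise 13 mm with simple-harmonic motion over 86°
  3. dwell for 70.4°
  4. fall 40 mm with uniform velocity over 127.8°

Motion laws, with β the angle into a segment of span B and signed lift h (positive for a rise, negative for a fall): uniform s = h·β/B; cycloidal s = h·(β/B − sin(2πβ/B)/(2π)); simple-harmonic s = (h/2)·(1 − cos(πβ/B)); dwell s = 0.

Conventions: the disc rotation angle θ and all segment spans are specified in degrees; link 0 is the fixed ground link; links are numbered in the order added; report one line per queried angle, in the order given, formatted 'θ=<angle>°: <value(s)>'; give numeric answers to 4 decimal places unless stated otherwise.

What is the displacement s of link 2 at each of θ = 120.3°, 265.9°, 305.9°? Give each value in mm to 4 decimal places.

seg 1 [0°–75.8°] uniform, h=27: full span → s += 27 → s = 27.0000
seg 2 [75.8°–161.8°] simple-harmonic, h=13: θ=120.3° here. β=44.5, B=86. 13/2·(1 − cos(π·0.5174)) = 6.8560 → s = 33.8560
seg 2 [75.8°–161.8°] simple-harmonic, h=13: full span → s += 13 → s = 40.0000
seg 3 [161.8°–232.2°] dwell: s stays 40.0000
seg 4 [232.2°–360°] uniform, h=-40: θ=265.9° here. β=33.7, B=127.8. -40·33.7/127.8 = -10.5477 → s = 29.4523
seg 4 [232.2°–360°] uniform, h=-40: θ=305.9° here. β=73.7, B=127.8. -40·73.7/127.8 = -23.0673 → s = 16.9327

θ=120.3°: 33.8560
θ=265.9°: 29.4523
θ=305.9°: 16.9327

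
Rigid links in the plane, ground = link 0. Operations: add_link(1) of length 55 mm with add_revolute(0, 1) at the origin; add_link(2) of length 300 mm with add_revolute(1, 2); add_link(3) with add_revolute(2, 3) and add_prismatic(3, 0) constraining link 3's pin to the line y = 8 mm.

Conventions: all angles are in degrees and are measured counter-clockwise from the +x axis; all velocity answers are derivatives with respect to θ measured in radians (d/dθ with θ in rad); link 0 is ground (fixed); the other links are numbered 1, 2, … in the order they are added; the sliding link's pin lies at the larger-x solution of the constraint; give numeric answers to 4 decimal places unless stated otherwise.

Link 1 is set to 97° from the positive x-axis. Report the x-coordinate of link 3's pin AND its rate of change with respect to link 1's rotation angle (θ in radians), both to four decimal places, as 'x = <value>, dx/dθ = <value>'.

geometry: r = 55 mm, L = 300 mm, e = 8 mm
crank pin P = (r cos θ, r sin θ) = (-6.702814, 54.590038)
h = r sin θ − e = 54.590038 − 8 = 46.590038
x = r cos θ + √(L² − h²) = -6.702814 + 296.360200 = 289.657386
dx/dθ = −r sin θ − h·r cos θ/√(L² − h²) (θ in radians; h = 46.590038) = -53.536306

x = 289.6574, dx/dθ = -53.5363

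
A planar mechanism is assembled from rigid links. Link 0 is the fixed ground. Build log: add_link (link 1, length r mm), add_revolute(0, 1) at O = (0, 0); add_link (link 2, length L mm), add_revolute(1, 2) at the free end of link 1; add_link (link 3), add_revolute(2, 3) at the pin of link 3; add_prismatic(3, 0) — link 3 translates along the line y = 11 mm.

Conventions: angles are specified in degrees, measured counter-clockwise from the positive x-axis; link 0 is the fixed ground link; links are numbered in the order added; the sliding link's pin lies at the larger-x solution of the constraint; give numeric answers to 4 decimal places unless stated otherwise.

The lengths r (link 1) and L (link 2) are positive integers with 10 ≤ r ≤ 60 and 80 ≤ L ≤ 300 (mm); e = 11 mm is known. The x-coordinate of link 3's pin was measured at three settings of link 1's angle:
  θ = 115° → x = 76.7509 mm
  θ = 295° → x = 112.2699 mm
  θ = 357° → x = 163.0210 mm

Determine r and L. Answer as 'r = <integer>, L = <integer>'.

constraint per measurement: (x − r cos θ)² + (r sin θ − e)² = L²
subtracting the θ₁ and θ₂ equations cancels the r² and L² terms:
r = (x₁² − x₂²) / (2[(x₁cos θ₁ + e sin θ₁) − (x₂cos θ₂ + e sin θ₂)]) = 56.0000 → r = 56
L² = (x₁ − r cos θ₁)² + (r sin θ₁ − e)² = 11663.9986 → L = 108.0000 → L = 108
check at θ₃=357°: x = 163.0210 (printed 163.0210) ✓

r = 56, L = 108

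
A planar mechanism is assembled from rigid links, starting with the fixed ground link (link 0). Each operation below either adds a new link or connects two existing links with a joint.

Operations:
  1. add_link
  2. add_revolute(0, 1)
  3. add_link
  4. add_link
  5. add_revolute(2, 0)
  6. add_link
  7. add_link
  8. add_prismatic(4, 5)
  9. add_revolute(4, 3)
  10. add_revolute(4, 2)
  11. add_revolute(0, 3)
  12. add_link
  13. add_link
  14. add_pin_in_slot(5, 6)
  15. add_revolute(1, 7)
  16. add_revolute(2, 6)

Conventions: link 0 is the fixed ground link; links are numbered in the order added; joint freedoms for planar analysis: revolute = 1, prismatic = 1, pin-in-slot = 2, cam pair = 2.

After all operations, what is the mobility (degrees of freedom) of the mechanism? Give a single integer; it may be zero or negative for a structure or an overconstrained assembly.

link 0 = ground. State L|J1|J2 = 1|0|0
+link1  2|0|0
R(0,1) f=1→J1  2|1|0
+link2  3|1|0
+link3  4|1|0
R(2,0) f=1→J1  4|2|0
+link4  5|2|0
+link5  6|2|0
P(4,5) f=1→J1  6|3|0
R(4,3) f=1→J1  6|4|0
R(4,2) f=1→J1  6|5|0
R(0,3) f=1→J1  6|6|0
+link6  7|6|0
+link7  8|6|0
PS(5,6) f=2→J2  8|6|1
R(1,7) f=1→J1  8|7|1
R(2,6) f=1→J1  8|8|1
M = 3(8−1)−2·8−1 = 21−16−1 = 4

M = 4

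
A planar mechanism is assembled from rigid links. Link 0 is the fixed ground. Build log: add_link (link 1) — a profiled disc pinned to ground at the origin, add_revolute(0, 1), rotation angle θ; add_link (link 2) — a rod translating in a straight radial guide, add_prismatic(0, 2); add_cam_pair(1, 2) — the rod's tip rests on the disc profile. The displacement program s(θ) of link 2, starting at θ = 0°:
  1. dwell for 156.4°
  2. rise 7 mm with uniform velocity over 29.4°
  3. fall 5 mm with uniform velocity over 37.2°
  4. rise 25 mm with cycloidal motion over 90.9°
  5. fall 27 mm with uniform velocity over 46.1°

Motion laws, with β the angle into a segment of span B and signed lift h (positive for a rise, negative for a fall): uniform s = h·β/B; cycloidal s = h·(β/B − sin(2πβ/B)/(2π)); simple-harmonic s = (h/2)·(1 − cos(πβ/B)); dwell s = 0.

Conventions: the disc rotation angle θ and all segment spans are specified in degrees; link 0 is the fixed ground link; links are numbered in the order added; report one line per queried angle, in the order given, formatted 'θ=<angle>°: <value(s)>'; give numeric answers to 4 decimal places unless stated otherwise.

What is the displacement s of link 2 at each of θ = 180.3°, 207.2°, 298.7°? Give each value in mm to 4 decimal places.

seg 1 [0°–156.4°] dwell: s stays 0.0000
seg 2 [156.4°–185.8°] uniform, h=7: θ=180.3° here. β=23.9, B=29.4. 7·23.9/29.4 = 5.6905 → s = 5.6905
seg 2 [156.4°–185.8°] uniform, h=7: full span → s += 7 → s = 7.0000
seg 3 [185.8°–223°] uniform, h=-5: θ=207.2° here. β=21.4, B=37.2. -5·21.4/37.2 = -2.8763 → s = 4.1237
seg 3 [185.8°–223°] uniform, h=-5: full span → s += -5 → s = 2.0000
seg 4 [223°–313.9°] cycloidal, h=25: θ=298.7° here. β=75.7, B=90.9. 25·(0.8328 − sin(2π·0.8328)/(2π)) = 24.2722 → s = 26.2722

θ=180.3°: 5.6905
θ=207.2°: 4.1237
θ=298.7°: 26.2722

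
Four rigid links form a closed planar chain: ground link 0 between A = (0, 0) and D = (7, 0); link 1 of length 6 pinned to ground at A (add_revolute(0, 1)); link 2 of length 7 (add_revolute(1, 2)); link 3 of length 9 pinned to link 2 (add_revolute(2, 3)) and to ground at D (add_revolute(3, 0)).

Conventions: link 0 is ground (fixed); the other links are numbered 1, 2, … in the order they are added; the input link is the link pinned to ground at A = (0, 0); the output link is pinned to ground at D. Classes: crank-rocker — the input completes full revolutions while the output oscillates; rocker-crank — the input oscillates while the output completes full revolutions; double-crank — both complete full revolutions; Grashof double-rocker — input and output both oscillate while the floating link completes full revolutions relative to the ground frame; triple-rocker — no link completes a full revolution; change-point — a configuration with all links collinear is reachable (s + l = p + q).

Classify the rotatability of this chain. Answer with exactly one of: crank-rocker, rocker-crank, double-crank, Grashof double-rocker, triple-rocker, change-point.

lengths: ground=7, input=6, coupler=7, output=9
sorted: s=6 (shortest), l=9 (longest), p+q=14
s + l = 15 vs p + q = 14
s + l > p + q → non-Grashof → no link fully rotates → triple-rocker

triple-rocker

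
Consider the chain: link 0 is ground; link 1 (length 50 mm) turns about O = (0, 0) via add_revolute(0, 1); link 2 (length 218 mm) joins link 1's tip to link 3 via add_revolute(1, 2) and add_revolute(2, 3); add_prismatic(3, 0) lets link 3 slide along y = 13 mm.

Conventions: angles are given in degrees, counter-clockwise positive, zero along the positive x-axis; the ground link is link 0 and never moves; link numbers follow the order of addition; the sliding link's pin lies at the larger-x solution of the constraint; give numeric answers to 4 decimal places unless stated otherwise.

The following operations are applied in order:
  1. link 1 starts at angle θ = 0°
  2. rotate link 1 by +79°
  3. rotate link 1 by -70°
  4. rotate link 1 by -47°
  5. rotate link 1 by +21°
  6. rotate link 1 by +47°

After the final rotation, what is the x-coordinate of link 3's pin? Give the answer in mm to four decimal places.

geometry: r = 50 mm, L = 218 mm, e = 13 mm; θ starts at 0°
rotate link 1 by +79°: θ ← 0° +79° = 79°
rotate link 1 by -70°: θ ← 79° -70° = 9°
rotate link 1 by -47°: θ ← 9° -47° = -38°
rotate link 1 by +21°: θ ← -38° +21° = -17°
rotate link 1 by +47°: θ ← -17° +47° = 30°
crank pin P = (r cos θ, r sin θ) = (43.301270, 25.000000)
h = r sin θ − e = 25.000000 − 13 = 12.000000
x = r cos θ + √(L² − h²) = 43.301270 + 217.669474 = 260.970744

260.9707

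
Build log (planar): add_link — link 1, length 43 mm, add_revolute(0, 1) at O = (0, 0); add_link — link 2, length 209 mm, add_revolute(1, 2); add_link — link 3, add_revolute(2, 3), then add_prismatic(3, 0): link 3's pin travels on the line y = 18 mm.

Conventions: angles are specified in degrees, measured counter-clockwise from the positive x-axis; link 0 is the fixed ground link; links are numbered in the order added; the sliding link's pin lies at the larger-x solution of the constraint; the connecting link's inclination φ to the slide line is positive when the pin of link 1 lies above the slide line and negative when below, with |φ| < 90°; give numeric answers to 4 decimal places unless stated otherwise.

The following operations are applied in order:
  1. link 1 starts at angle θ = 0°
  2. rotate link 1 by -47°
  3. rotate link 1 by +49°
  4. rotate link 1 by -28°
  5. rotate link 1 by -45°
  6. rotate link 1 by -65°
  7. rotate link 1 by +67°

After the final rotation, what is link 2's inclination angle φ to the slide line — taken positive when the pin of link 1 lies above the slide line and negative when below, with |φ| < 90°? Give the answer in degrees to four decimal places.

geometry: r = 43 mm, L = 209 mm, e = 18 mm; θ starts at 0°
rotate link 1 by -47°: θ ← 0° -47° = -47°
rotate link 1 by +49°: θ ← -47° +49° = 2°
rotate link 1 by -28°: θ ← 2° -28° = -26°
rotate link 1 by -45°: θ ← -26° -45° = -71°
rotate link 1 by -65°: θ ← -71° -65° = -136°
rotate link 1 by +67°: θ ← -136° +67° = -69°
h = r sin θ − e = -40.143958 − 18 = -58.143958
sin φ = h / L = -58.143958 / 209 = -0.27820076
φ = arcsin(-0.27820076) = -16.152850°

-16.1528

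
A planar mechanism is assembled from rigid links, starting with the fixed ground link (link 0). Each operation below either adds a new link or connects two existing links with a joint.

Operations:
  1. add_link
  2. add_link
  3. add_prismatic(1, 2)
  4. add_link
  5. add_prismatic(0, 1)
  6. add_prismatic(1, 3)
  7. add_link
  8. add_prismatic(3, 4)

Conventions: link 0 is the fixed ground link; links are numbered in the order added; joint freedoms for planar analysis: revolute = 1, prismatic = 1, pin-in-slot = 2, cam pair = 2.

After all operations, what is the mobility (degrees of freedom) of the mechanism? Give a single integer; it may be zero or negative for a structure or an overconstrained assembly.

(L,J1,J2)=(1,0,0); link0 fixed
link1: (2,0,0)
link2: (3,0,0)
P 1-2 [J1]: (3,1,0)
link3: (4,1,0)
P 0-1 [J1]: (4,2,0)
P 1-3 [J1]: (4,3,0)
link4: (5,3,0)
P 3-4 [J1]: (5,4,0)
Grübler: 3·4 − 2·4 − 0 = 4

M = 4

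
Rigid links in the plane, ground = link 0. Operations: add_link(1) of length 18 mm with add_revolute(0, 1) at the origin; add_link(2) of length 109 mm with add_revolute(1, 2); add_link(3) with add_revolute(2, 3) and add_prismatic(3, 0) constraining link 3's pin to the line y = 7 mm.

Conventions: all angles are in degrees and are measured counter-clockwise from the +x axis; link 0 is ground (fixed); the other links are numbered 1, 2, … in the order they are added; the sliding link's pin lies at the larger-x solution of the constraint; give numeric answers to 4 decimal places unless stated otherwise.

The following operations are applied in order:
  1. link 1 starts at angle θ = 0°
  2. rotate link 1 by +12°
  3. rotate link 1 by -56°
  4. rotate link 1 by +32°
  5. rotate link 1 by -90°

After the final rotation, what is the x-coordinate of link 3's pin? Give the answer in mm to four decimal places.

geometry: r = 18 mm, L = 109 mm, e = 7 mm; θ starts at 0°
rotate link 1 by +12°: θ ← 0° +12° = 12°
rotate link 1 by -56°: θ ← 12° -56° = -44°
rotate link 1 by +32°: θ ← -44° +32° = -12°
rotate link 1 by -90°: θ ← -12° -90° = -102°
crank pin P = (r cos θ, r sin θ) = (-3.742410, -17.606657)
h = r sin θ − e = -17.606657 − 7 = -24.606657
x = r cos θ + √(L² − h²) = -3.742410 + 106.186216 = 102.443805

102.4438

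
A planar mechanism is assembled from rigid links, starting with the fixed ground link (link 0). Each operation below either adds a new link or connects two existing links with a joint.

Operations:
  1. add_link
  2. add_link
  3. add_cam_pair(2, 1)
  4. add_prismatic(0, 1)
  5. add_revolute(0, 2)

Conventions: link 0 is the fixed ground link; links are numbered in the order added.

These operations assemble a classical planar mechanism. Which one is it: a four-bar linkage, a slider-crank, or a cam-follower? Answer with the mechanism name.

links: 3 (incl. ground); joints: 1 revolute, 1 prismatic, 1 higher (cam) pair, forming one closed loop
3 links, revolute + prismatic + higher pair in one loop → cam-follower

cam-follower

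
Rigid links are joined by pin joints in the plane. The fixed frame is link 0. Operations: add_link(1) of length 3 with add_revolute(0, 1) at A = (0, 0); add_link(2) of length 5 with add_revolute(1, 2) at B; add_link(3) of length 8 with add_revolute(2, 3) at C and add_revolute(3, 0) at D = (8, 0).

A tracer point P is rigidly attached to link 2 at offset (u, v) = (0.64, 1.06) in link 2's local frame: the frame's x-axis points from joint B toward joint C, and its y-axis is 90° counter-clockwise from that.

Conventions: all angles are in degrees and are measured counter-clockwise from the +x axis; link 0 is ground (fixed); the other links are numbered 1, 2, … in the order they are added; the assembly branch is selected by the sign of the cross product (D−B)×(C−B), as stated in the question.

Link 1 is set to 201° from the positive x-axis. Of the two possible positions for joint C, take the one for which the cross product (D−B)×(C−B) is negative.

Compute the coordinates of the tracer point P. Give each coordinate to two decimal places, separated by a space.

A=(0,0), D=(8.00,0)
B = A + 3.00·(cos201°, sin201°) = (-2.8007, -1.0751)
|BD| = 10.8541
circle(B,5.00) ∩ circle(D,8.00): a=3.6305, h=3.4379
  candidates: C₊=(0.4714,2.7055) cross=37.316; C₋=(1.1524,-4.1365) cross=-37.316
  branch - wants cross < 0 → take C=(1.1524,-4.1365) (cross=-37.316)
ex = (C−B)/|BC| = (0.7906,-0.6123); ey = (0.6123,0.7906)
P = B + 0.64·ex + 1.06·ey = (-1.6457,-0.6289)

-1.65 -0.63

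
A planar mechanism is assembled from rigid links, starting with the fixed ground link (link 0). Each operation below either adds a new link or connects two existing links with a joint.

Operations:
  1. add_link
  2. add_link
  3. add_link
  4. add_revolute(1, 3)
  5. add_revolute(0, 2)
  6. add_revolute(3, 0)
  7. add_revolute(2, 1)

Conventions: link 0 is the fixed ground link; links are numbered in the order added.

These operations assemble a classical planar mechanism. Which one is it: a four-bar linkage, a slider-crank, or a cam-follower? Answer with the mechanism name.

links: 4 (incl. ground); joints: 4 revolute, 0 prismatic, 0 higher (cam) pair, forming one closed loop
4 links in a single 4R loop → four-bar linkage

four-bar linkage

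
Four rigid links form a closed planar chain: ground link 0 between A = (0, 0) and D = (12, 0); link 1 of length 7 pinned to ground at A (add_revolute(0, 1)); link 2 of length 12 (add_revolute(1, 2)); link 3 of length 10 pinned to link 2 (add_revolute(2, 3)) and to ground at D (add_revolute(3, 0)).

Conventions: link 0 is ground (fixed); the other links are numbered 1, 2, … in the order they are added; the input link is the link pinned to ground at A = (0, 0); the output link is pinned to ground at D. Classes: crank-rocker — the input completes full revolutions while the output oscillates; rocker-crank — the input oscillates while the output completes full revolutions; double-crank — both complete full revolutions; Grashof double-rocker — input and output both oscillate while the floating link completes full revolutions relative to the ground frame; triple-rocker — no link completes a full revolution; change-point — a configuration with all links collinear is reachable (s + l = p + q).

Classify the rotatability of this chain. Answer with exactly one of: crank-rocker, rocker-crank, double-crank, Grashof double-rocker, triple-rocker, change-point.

lengths: ground=12, input=7, coupler=12, output=10
sorted: s=7 (shortest), l=12 (longest), p+q=22
s + l = 19 vs p + q = 22
s + l < p + q (Grashof) with shortest = input link → crank-rocker

crank-rocker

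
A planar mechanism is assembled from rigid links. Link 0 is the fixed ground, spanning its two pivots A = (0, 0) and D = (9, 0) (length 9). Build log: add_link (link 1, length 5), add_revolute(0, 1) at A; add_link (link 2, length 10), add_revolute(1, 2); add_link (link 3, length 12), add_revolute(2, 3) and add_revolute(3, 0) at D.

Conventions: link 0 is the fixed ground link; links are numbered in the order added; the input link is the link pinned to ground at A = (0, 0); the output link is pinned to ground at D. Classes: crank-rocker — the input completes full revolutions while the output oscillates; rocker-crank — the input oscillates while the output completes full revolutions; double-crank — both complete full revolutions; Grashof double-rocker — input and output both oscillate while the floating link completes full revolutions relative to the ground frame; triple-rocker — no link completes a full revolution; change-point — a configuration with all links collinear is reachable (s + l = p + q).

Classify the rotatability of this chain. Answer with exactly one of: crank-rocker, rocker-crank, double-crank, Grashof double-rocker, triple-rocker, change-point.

lengths: ground=9, input=5, coupler=10, output=12
sorted: s=5 (shortest), l=12 (longest), p+q=19
s + l = 17 vs p + q = 19
s + l < p + q (Grashof) with shortest = input link → crank-rocker

crank-rocker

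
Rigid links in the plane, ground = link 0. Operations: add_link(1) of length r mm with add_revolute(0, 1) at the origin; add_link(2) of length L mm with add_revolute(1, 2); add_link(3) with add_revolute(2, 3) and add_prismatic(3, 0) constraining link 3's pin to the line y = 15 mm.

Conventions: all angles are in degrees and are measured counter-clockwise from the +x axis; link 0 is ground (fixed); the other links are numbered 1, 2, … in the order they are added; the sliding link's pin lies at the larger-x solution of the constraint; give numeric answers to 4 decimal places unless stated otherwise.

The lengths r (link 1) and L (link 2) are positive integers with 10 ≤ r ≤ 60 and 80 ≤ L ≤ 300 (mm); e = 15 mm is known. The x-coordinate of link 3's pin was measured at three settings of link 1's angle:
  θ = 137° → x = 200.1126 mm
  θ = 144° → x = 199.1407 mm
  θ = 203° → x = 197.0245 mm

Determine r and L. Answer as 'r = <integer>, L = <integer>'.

constraint per measurement: (x − r cos θ)² + (r sin θ − e)² = L²
subtracting the θ₁ and θ₂ equations cancels the r² and L² terms:
r = (x₁² − x₂²) / (2[(x₁cos θ₁ + e sin θ₁) − (x₂cos θ₂ + e sin θ₂)]) = 11.9998 → r = 12
L² = (x₁ − r cos θ₁)² + (r sin θ₁ − e)² = 43681.0074 → L = 209.0000 → L = 209
check at θ₃=203°: x = 197.0245 (printed 197.0245) ✓

r = 12, L = 209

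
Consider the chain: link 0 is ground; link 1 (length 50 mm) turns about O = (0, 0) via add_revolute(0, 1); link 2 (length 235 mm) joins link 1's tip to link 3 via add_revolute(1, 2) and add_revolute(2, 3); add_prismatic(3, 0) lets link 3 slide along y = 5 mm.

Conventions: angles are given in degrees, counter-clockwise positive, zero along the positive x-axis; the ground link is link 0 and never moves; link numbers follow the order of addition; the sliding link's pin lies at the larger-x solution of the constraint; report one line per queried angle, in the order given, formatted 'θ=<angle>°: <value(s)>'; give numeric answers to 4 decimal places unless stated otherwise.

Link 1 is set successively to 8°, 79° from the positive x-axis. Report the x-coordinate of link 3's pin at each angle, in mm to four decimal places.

geometry: r = 50 mm, L = 235 mm, e = 5 mm
θ=8°: crank pin P = (r cos θ, r sin θ) = (49.513403, 6.958655)
θ=8°: h = r sin θ − e = 6.958655 − 5 = 1.958655
θ=8°: x = r cos θ + √(L² − h²) = 49.513403 + 234.991837 = 284.505241
θ=79°: crank pin P = (r cos θ, r sin θ) = (9.540450, 49.081359)
θ=79°: h = r sin θ − e = 49.081359 − 5 = 44.081359
θ=79°: x = r cos θ + √(L² − h²) = 9.540450 + 230.828581 = 240.369031

θ=8°: 284.5052
θ=79°: 240.3690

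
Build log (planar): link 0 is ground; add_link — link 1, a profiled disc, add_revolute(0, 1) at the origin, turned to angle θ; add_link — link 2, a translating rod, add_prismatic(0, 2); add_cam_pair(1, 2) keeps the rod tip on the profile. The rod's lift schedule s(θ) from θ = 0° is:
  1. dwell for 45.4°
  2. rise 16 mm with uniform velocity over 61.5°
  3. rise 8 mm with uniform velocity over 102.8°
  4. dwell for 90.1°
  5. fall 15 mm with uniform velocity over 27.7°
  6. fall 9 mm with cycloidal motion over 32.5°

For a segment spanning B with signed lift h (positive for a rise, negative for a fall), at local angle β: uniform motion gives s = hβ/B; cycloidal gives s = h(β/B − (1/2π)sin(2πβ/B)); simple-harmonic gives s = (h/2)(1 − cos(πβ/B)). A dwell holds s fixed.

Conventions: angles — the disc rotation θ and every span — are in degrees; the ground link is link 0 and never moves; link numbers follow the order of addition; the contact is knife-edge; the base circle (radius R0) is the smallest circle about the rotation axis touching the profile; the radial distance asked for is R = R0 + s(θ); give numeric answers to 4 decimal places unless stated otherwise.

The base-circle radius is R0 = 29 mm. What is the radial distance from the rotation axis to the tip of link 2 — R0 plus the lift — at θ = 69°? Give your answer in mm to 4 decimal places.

seg 1 [0°–45.4°] dwell: s stays 0.0000
seg 2 [45.4°–106.9°] uniform, h=16: θ=69° here. β=23.6, B=61.5. 16·23.6/61.5 = 6.1398 → s = 6.1398
R = R0 + s = 29 + 6.1398 = 35.1398

35.1398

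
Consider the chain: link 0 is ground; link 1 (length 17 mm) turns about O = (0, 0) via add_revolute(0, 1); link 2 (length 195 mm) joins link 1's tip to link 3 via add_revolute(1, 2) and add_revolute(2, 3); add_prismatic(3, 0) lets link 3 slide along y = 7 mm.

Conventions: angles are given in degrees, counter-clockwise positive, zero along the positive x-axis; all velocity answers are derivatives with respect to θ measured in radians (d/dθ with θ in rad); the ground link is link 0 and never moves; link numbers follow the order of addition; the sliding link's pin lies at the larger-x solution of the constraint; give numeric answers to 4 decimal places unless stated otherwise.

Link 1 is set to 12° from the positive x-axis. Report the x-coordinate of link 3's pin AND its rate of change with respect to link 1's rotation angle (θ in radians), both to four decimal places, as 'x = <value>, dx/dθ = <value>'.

geometry: r = 17 mm, L = 195 mm, e = 7 mm
crank pin P = (r cos θ, r sin θ) = (16.628509, 3.534499)
h = r sin θ − e = 3.534499 − 7 = -3.465501
x = r cos θ + √(L² − h²) = 16.628509 + 194.969203 = 211.597713
dx/dθ = −r sin θ − h·r cos θ/√(L² − h²) (θ in radians; h = -3.465501) = -3.238934

x = 211.5977, dx/dθ = -3.2389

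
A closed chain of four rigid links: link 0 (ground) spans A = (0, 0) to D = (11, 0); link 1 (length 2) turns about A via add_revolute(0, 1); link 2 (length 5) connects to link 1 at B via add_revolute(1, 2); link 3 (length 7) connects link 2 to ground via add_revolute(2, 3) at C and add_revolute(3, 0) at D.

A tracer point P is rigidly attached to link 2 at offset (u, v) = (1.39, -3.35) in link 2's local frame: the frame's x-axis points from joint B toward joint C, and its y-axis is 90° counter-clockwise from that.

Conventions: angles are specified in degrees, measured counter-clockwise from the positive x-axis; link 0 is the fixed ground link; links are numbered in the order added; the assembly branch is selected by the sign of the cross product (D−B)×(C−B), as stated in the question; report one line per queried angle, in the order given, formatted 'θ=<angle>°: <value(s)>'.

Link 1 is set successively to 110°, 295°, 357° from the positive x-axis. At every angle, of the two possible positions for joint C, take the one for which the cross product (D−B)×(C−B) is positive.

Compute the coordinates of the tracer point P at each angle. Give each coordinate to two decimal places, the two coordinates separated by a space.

A=(0,0), D=(11.00,0)
θ=110°: B = A + 2.00·(cos110°, sin110°) = (-0.6840, 1.8794)
θ=110°: |BD| = 11.8342
θ=110°: circle(B,5.00) ∩ circle(D,7.00): a=4.9031, h=0.9796
θ=110°:   candidates: C₊=(4.3124,2.0679) cross=11.593; C₋=(4.0013,0.1336) cross=-11.593
θ=110°:   branch + wants cross > 0 → take C=(4.3124,2.0679) (cross=11.593)
θ=110°: ex = (C−B)/|BC| = (0.9993,0.0377); ey = (-0.0377,0.9993)
θ=110°: P = B + 1.39·ex + -3.35·ey = (0.8313,-1.4158)
θ=295°: B = A + 2.00·(cos295°, sin295°) = (0.8452, -1.8126)
θ=295°: |BD| = 10.3153
θ=295°: circle(B,5.00) ∩ circle(D,7.00): a=3.9943, h=3.0076
θ=295°:   candidates: C₊=(4.2489,1.8500) cross=31.024; C₋=(5.3059,-4.0715) cross=-31.024
θ=295°:   branch + wants cross > 0 → take C=(4.2489,1.8500) (cross=31.024)
θ=295°: ex = (C−B)/|BC| = (0.6807,0.7325); ey = (-0.7325,0.6807)
θ=295°: P = B + 1.39·ex + -3.35·ey = (4.2454,-3.0749)
θ=357°: B = A + 2.00·(cos357°, sin357°) = (1.9973, -0.1047)
θ=357°: |BD| = 9.0033
θ=357°: circle(B,5.00) ∩ circle(D,7.00): a=3.1688, h=3.8676
θ=357°:   candidates: C₊=(5.1209,3.7995) cross=34.822; C₋=(5.2108,-3.9352) cross=-34.822
θ=357°:   branch + wants cross > 0 → take C=(5.1209,3.7995) (cross=34.822)
θ=357°: ex = (C−B)/|BC| = (0.6247,0.7808); ey = (-0.7808,0.6247)
θ=357°: P = B + 1.39·ex + -3.35·ey = (5.4814,-1.1122)

θ=110°: 0.83 -1.42
θ=295°: 4.25 -3.07
θ=357°: 5.48 -1.11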